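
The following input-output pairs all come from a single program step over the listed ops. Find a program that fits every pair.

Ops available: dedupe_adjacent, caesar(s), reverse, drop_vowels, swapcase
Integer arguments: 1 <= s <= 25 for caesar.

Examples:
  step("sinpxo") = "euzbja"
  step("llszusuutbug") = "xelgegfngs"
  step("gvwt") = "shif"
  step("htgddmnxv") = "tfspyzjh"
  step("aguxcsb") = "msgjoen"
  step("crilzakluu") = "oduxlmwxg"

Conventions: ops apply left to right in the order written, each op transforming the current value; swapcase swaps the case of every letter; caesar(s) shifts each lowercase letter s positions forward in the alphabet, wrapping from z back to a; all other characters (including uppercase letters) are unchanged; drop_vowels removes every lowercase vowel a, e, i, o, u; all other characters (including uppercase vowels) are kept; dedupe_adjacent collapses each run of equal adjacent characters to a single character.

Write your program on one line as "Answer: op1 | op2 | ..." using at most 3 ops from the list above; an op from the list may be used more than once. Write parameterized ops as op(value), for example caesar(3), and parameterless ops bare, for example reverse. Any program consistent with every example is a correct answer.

caesar(9) | dedupe_adjacent | caesar(3)

Check, running the answer program on each example:
  "sinpxo" -> "brwygx" -> "brwygx" -> "euzbja"
  "llszusuutbug" -> "uubidbddckdp" -> "ubidbdckdp" -> "xelgegfngs"
  "gvwt" -> "pefc" -> "pefc" -> "shif"
  "htgddmnxv" -> "qcpmmvwge" -> "qcpmvwge" -> "tfspyzjh"
  "aguxcsb" -> "jpdglbk" -> "jpdglbk" -> "msgjoen"
  "crilzakluu" -> "laruijtudd" -> "laruijtud" -> "oduxlmwxg"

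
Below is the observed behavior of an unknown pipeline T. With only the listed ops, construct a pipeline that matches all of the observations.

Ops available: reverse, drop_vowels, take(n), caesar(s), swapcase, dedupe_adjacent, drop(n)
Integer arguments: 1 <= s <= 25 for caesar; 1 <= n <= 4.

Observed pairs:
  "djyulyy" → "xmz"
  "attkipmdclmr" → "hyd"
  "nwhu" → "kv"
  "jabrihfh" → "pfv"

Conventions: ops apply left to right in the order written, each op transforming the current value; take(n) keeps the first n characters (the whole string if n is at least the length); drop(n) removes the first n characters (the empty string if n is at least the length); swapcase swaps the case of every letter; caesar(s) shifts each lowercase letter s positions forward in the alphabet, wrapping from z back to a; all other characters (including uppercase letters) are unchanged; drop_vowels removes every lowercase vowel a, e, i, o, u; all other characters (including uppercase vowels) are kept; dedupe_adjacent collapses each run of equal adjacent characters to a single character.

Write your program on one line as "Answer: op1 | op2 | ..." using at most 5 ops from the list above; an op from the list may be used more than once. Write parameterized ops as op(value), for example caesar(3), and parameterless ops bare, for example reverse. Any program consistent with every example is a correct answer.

drop_vowels | take(4) | caesar(14) | drop(1)

Check, running the answer program on each example:
  "djyulyy" -> "djylyy" -> "djyl" -> "rxmz" -> "xmz"
  "attkipmdclmr" -> "ttkpmdclmr" -> "ttkp" -> "hhyd" -> "hyd"
  "nwhu" -> "nwh" -> "nwh" -> "bkv" -> "kv"
  "jabrihfh" -> "jbrhfh" -> "jbrh" -> "xpfv" -> "pfv"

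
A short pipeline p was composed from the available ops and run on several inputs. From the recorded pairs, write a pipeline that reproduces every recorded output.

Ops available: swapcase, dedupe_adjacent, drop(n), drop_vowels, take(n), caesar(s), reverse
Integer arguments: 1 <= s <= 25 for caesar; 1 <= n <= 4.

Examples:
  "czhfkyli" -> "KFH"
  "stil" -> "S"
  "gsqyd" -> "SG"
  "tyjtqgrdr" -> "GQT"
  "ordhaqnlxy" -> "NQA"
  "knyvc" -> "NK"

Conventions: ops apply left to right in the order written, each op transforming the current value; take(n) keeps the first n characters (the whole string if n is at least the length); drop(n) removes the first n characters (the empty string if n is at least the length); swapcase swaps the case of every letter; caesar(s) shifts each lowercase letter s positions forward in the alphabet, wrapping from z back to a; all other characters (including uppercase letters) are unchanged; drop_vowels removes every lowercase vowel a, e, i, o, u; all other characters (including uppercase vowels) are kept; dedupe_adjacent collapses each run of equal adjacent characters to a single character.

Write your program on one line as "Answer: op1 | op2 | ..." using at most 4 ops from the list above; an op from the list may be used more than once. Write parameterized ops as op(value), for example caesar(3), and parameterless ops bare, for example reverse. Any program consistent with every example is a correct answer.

reverse | drop(3) | take(3) | swapcase

Check, running the answer program on each example:
  "czhfkyli" -> "ilykfhzc" -> "kfhzc" -> "kfh" -> "KFH"
  "stil" -> "lits" -> "s" -> "s" -> "S"
  "gsqyd" -> "dyqsg" -> "sg" -> "sg" -> "SG"
  "tyjtqgrdr" -> "rdrgqtjyt" -> "gqtjyt" -> "gqt" -> "GQT"
  "ordhaqnlxy" -> "yxlnqahdro" -> "nqahdro" -> "nqa" -> "NQA"
  "knyvc" -> "cvynk" -> "nk" -> "nk" -> "NK"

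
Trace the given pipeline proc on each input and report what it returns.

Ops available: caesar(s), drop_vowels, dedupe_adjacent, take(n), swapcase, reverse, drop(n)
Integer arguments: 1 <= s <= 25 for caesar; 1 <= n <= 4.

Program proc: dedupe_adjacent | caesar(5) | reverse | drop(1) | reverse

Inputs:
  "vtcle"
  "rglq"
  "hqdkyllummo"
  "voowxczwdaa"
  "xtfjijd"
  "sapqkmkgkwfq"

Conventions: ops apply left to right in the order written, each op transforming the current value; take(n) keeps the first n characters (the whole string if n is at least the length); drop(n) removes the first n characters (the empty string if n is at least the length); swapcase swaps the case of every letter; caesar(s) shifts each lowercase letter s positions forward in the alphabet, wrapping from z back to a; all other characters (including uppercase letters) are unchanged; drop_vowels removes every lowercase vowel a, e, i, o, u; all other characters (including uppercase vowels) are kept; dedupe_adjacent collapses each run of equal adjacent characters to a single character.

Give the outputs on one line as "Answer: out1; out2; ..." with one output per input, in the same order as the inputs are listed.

Execution, op by op:
  "vtcle" -> "vtcle" -> "ayhqj" -> "jqhya" -> "qhya" -> "ayhq"
  "rglq" -> "rglq" -> "wlqv" -> "vqlw" -> "qlw" -> "wlq"
  "hqdkyllummo" -> "hqdkylumo" -> "mvipdqzrt" -> "trzqdpivm" -> "rzqdpivm" -> "mvipdqzr"
  "voowxczwdaa" -> "vowxczwda" -> "atbchebif" -> "fibehcbta" -> "ibehcbta" -> "atbchebi"
  "xtfjijd" -> "xtfjijd" -> "cykonoi" -> "ionokyc" -> "onokyc" -> "cykono"
  "sapqkmkgkwfq" -> "sapqkmkgkwfq" -> "xfuvprplpbkv" -> "vkbplprpvufx" -> "kbplprpvufx" -> "xfuvprplpbk"

"ayhq"; "wlq"; "mvipdqzr"; "atbchebi"; "cykono"; "xfuvprplpbk"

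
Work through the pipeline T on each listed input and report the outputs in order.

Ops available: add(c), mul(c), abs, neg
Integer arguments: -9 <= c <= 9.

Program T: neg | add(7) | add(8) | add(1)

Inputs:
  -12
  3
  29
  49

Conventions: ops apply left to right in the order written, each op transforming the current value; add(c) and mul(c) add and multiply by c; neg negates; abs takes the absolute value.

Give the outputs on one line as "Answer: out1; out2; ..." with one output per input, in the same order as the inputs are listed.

Execution, op by op:
  -12 -> 12 -> 19 -> 27 -> 28
  3 -> -3 -> 4 -> 12 -> 13
  29 -> -29 -> -22 -> -14 -> -13
  49 -> -49 -> -42 -> -34 -> -33

28; 13; -13; -33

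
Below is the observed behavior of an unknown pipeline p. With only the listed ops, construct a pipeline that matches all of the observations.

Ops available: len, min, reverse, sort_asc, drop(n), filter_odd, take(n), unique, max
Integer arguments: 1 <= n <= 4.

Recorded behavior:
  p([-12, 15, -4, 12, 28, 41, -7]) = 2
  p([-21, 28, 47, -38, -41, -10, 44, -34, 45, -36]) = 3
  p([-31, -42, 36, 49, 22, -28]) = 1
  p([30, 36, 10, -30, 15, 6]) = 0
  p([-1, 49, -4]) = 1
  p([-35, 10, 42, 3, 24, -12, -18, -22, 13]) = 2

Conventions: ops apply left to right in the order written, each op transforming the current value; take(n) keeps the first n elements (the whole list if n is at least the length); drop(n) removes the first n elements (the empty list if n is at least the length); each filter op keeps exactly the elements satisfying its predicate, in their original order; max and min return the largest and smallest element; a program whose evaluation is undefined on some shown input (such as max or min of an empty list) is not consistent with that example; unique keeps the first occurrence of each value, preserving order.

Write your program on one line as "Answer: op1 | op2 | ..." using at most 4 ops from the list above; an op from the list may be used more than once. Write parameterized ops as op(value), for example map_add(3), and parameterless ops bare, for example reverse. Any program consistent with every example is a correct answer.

filter_odd | drop(1) | sort_asc | len

Check, running the answer program on each example:
  [-12, 15, -4, 12, 28, 41, -7] -> [15, 41, -7] -> [41, -7] -> [-7, 41] -> 2
  [-21, 28, 47, -38, -41, -10, 44, -34, 45, -36] -> [-21, 47, -41, 45] -> [47, -41, 45] -> [-41, 45, 47] -> 3
  [-31, -42, 36, 49, 22, -28] -> [-31, 49] -> [49] -> [49] -> 1
  [30, 36, 10, -30, 15, 6] -> [15] -> [] -> [] -> 0
  [-1, 49, -4] -> [-1, 49] -> [49] -> [49] -> 1
  [-35, 10, 42, 3, 24, -12, -18, -22, 13] -> [-35, 3, 13] -> [3, 13] -> [3, 13] -> 2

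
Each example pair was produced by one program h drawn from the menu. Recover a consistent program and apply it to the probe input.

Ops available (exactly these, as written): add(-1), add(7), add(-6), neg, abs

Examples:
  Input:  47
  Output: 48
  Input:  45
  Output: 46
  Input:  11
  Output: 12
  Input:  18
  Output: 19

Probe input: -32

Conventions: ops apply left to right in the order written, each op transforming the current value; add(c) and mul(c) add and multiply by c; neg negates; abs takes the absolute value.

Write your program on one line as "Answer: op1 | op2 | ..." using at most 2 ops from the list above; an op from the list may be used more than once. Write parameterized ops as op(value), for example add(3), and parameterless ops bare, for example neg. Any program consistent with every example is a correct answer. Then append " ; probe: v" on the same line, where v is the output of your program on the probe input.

add(-6) | add(7) ; probe: -31

Check, running the answer program on each example:
  47 -> 41 -> 48
  45 -> 39 -> 46
  11 -> 5 -> 12
  18 -> 12 -> 19
  probe: -32 -> -38 -> -31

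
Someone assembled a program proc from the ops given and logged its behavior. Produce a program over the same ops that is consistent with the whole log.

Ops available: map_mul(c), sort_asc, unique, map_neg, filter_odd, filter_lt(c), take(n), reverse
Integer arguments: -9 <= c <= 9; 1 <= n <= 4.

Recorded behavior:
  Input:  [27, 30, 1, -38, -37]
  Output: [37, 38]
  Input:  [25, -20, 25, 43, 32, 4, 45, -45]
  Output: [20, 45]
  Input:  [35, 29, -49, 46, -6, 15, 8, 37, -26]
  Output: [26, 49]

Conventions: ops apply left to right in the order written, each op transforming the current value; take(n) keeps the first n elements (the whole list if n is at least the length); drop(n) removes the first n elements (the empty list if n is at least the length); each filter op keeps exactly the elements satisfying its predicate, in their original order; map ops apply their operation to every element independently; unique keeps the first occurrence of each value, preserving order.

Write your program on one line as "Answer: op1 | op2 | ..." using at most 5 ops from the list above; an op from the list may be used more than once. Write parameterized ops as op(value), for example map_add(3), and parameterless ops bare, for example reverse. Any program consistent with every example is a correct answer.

sort_asc | map_neg | take(2) | sort_asc

Check, running the answer program on each example:
  [27, 30, 1, -38, -37] -> [-38, -37, 1, 27, 30] -> [38, 37, -1, -27, -30] -> [38, 37] -> [37, 38]
  [25, -20, 25, 43, 32, 4, 45, -45] -> [-45, -20, 4, 25, 25, 32, 43, 45] -> [45, 20, -4, -25, -25, -32, -43, -45] -> [45, 20] -> [20, 45]
  [35, 29, -49, 46, -6, 15, 8, 37, -26] -> [-49, -26, -6, 8, 15, 29, 35, 37, 46] -> [49, 26, 6, -8, -15, -29, -35, -37, -46] -> [49, 26] -> [26, 49]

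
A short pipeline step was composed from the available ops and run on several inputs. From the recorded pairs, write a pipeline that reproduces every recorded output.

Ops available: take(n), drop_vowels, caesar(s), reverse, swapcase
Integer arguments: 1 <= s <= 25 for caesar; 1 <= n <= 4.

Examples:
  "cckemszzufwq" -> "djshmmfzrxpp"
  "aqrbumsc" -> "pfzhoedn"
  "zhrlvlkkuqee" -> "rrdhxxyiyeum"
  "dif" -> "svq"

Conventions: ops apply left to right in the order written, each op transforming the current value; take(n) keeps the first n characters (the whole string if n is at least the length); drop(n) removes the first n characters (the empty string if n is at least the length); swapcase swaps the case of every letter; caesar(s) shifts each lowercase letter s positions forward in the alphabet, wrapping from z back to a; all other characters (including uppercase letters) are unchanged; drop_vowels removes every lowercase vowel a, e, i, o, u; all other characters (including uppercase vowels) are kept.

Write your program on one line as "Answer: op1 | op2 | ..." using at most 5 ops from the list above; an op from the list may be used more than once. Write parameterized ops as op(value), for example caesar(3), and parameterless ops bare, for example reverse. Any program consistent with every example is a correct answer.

swapcase | reverse | swapcase | caesar(13)

Check, running the answer program on each example:
  "cckemszzufwq" -> "CCKEMSZZUFWQ" -> "QWFUZZSMEKCC" -> "qwfuzzsmekcc" -> "djshmmfzrxpp"
  "aqrbumsc" -> "AQRBUMSC" -> "CSMUBRQA" -> "csmubrqa" -> "pfzhoedn"
  "zhrlvlkkuqee" -> "ZHRLVLKKUQEE" -> "EEQUKKLVLRHZ" -> "eequkklvlrhz" -> "rrdhxxyiyeum"
  "dif" -> "DIF" -> "FID" -> "fid" -> "svq"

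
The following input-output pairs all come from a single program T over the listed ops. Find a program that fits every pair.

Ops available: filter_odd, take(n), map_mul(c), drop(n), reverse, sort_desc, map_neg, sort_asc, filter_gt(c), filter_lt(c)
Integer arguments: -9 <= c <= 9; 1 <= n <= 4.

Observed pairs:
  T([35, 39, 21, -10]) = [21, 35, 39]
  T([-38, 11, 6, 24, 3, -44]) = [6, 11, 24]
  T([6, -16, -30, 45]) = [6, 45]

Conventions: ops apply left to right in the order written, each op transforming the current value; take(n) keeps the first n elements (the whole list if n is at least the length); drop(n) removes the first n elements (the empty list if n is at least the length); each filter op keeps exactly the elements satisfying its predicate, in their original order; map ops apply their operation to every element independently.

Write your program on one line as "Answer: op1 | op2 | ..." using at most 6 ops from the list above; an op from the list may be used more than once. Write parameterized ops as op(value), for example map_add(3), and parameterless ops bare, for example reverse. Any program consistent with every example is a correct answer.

filter_gt(5) | reverse | map_neg | sort_desc | map_neg

Check, running the answer program on each example:
  [35, 39, 21, -10] -> [35, 39, 21] -> [21, 39, 35] -> [-21, -39, -35] -> [-21, -35, -39] -> [21, 35, 39]
  [-38, 11, 6, 24, 3, -44] -> [11, 6, 24] -> [24, 6, 11] -> [-24, -6, -11] -> [-6, -11, -24] -> [6, 11, 24]
  [6, -16, -30, 45] -> [6, 45] -> [45, 6] -> [-45, -6] -> [-6, -45] -> [6, 45]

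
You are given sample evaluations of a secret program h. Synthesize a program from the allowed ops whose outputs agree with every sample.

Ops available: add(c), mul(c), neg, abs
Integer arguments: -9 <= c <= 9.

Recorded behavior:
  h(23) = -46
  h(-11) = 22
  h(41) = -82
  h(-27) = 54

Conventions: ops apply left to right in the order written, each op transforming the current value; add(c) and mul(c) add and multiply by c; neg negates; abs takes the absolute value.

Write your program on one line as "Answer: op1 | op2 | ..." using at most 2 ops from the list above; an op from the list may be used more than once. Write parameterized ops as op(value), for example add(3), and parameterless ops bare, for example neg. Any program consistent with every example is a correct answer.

mul(2) | neg

Check, running the answer program on each example:
  23 -> 46 -> -46
  -11 -> -22 -> 22
  41 -> 82 -> -82
  -27 -> -54 -> 54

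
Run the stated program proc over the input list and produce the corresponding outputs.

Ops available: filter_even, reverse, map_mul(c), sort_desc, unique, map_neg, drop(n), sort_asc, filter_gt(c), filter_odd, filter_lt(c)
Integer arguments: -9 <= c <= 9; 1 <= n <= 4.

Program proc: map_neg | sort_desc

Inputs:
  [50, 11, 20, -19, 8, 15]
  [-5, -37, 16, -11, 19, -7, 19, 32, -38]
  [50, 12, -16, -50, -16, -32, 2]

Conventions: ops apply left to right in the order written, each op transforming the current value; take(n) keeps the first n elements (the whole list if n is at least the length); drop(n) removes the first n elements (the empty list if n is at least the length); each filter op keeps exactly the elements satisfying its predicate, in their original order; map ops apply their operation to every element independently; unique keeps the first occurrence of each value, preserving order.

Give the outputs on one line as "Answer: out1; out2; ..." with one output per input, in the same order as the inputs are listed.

Execution, op by op:
  [50, 11, 20, -19, 8, 15] -> [-50, -11, -20, 19, -8, -15] -> [19, -8, -11, -15, -20, -50]
  [-5, -37, 16, -11, 19, -7, 19, 32, -38] -> [5, 37, -16, 11, -19, 7, -19, -32, 38] -> [38, 37, 11, 7, 5, -16, -19, -19, -32]
  [50, 12, -16, -50, -16, -32, 2] -> [-50, -12, 16, 50, 16, 32, -2] -> [50, 32, 16, 16, -2, -12, -50]

[19, -8, -11, -15, -20, -50]; [38, 37, 11, 7, 5, -16, -19, -19, -32]; [50, 32, 16, 16, -2, -12, -50]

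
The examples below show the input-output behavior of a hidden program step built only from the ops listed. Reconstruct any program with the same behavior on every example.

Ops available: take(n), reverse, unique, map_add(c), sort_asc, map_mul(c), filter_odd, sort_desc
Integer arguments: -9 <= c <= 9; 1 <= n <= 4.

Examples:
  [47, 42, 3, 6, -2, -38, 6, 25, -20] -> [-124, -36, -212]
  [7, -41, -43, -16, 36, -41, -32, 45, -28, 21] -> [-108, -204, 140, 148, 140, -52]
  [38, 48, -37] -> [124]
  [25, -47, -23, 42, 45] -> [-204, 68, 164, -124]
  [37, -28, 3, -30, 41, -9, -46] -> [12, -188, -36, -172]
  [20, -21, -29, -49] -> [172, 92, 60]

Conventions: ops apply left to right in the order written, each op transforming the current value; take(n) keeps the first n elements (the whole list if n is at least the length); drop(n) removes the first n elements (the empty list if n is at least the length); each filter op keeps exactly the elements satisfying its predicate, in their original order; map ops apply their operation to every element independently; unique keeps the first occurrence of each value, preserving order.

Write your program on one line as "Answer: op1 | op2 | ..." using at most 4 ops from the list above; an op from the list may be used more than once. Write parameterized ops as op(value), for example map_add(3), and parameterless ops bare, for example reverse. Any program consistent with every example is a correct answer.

map_add(6) | filter_odd | map_mul(-4) | reverse

Check, running the answer program on each example:
  [47, 42, 3, 6, -2, -38, 6, 25, -20] -> [53, 48, 9, 12, 4, -32, 12, 31, -14] -> [53, 9, 31] -> [-212, -36, -124] -> [-124, -36, -212]
  [7, -41, -43, -16, 36, -41, -32, 45, -28, 21] -> [13, -35, -37, -10, 42, -35, -26, 51, -22, 27] -> [13, -35, -37, -35, 51, 27] -> [-52, 140, 148, 140, -204, -108] -> [-108, -204, 140, 148, 140, -52]
  [38, 48, -37] -> [44, 54, -31] -> [-31] -> [124] -> [124]
  [25, -47, -23, 42, 45] -> [31, -41, -17, 48, 51] -> [31, -41, -17, 51] -> [-124, 164, 68, -204] -> [-204, 68, 164, -124]
  [37, -28, 3, -30, 41, -9, -46] -> [43, -22, 9, -24, 47, -3, -40] -> [43, 9, 47, -3] -> [-172, -36, -188, 12] -> [12, -188, -36, -172]
  [20, -21, -29, -49] -> [26, -15, -23, -43] -> [-15, -23, -43] -> [60, 92, 172] -> [172, 92, 60]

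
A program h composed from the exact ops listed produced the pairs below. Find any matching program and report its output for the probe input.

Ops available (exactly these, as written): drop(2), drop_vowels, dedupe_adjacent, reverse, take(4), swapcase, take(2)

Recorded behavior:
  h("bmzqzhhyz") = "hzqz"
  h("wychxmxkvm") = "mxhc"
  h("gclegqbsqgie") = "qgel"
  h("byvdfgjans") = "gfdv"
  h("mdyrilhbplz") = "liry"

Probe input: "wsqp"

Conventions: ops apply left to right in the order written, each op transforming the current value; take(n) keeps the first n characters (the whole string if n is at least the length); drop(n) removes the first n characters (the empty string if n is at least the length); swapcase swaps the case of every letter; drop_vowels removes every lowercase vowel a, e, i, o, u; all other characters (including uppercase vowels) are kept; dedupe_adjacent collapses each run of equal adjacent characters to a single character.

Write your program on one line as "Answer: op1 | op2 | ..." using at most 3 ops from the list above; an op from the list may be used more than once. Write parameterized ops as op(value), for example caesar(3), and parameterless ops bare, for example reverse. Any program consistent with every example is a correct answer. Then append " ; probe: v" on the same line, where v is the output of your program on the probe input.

drop(2) | take(4) | reverse ; probe: "pq"

Check, running the answer program on each example:
  "bmzqzhhyz" -> "zqzhhyz" -> "zqzh" -> "hzqz"
  "wychxmxkvm" -> "chxmxkvm" -> "chxm" -> "mxhc"
  "gclegqbsqgie" -> "legqbsqgie" -> "legq" -> "qgel"
  "byvdfgjans" -> "vdfgjans" -> "vdfg" -> "gfdv"
  "mdyrilhbplz" -> "yrilhbplz" -> "yril" -> "liry"
  probe: "wsqp" -> "qp" -> "qp" -> "pq"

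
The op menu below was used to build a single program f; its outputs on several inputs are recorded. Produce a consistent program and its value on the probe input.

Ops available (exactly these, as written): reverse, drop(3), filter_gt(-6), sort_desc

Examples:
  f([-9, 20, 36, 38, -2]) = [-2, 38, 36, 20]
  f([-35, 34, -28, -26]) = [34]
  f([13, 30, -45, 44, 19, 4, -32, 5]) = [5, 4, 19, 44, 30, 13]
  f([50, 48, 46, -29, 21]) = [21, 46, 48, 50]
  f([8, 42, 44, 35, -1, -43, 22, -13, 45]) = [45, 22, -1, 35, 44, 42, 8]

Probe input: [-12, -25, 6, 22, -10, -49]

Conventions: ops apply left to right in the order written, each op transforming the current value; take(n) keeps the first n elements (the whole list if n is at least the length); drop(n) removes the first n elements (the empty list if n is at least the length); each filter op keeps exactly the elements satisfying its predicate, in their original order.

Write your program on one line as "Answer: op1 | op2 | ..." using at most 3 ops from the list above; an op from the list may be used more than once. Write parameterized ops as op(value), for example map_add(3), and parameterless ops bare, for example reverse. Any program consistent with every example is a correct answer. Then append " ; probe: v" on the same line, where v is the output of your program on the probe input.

filter_gt(-6) | reverse ; probe: [22, 6]

Check, running the answer program on each example:
  [-9, 20, 36, 38, -2] -> [20, 36, 38, -2] -> [-2, 38, 36, 20]
  [-35, 34, -28, -26] -> [34] -> [34]
  [13, 30, -45, 44, 19, 4, -32, 5] -> [13, 30, 44, 19, 4, 5] -> [5, 4, 19, 44, 30, 13]
  [50, 48, 46, -29, 21] -> [50, 48, 46, 21] -> [21, 46, 48, 50]
  [8, 42, 44, 35, -1, -43, 22, -13, 45] -> [8, 42, 44, 35, -1, 22, 45] -> [45, 22, -1, 35, 44, 42, 8]
  probe: [-12, -25, 6, 22, -10, -49] -> [6, 22] -> [22, 6]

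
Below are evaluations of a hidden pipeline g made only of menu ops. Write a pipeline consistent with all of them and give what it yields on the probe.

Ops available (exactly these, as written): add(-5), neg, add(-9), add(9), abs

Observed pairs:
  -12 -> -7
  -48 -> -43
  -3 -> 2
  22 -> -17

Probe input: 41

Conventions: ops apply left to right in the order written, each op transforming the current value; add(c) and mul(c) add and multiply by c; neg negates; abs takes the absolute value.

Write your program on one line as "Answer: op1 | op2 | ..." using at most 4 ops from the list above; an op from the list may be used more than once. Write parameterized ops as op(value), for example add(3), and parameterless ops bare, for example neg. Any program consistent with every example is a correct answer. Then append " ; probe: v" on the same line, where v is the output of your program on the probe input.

abs | add(-5) | neg ; probe: -36

Check, running the answer program on each example:
  -12 -> 12 -> 7 -> -7
  -48 -> 48 -> 43 -> -43
  -3 -> 3 -> -2 -> 2
  22 -> 22 -> 17 -> -17
  probe: 41 -> 41 -> 36 -> -36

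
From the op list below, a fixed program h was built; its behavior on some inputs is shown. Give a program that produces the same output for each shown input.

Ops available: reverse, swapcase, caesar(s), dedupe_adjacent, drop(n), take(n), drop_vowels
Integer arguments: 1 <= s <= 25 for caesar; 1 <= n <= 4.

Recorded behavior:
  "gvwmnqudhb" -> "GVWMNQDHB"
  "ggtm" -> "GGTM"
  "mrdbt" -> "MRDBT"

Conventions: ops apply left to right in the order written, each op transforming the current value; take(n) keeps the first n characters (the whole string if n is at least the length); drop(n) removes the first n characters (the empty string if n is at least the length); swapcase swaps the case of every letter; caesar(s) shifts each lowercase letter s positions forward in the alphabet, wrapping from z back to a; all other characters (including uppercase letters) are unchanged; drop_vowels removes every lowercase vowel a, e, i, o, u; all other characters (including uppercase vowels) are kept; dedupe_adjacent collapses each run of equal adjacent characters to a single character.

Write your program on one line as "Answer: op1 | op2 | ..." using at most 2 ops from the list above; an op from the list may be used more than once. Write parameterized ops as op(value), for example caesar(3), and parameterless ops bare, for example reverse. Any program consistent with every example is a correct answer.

drop_vowels | swapcase

Check, running the answer program on each example:
  "gvwmnqudhb" -> "gvwmnqdhb" -> "GVWMNQDHB"
  "ggtm" -> "ggtm" -> "GGTM"
  "mrdbt" -> "mrdbt" -> "MRDBT"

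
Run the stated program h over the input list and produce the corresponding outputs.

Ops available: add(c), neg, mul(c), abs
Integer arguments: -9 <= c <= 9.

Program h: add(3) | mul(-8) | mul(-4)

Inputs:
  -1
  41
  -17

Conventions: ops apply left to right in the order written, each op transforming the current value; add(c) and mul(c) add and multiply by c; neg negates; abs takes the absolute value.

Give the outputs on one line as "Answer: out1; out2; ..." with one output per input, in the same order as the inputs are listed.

64; 1408; -448

Execution, op by op:
  -1 -> 2 -> -16 -> 64
  41 -> 44 -> -352 -> 1408
  -17 -> -14 -> 112 -> -448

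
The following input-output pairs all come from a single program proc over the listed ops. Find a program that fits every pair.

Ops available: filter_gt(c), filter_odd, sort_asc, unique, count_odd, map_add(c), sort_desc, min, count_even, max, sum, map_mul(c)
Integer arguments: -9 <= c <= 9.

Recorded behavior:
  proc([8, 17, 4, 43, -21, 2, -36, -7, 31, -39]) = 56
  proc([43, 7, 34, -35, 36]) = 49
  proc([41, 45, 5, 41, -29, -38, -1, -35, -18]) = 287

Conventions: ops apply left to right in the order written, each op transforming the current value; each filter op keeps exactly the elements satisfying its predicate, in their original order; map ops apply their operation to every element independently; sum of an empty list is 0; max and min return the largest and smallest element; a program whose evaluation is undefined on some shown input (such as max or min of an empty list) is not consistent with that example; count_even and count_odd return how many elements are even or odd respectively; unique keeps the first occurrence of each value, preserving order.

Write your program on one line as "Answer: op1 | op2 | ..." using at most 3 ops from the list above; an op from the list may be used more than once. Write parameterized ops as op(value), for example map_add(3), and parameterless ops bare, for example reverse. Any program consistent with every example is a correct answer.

filter_gt(5) | map_mul(7) | min

Check, running the answer program on each example:
  [8, 17, 4, 43, -21, 2, -36, -7, 31, -39] -> [8, 17, 43, 31] -> [56, 119, 301, 217] -> 56
  [43, 7, 34, -35, 36] -> [43, 7, 34, 36] -> [301, 49, 238, 252] -> 49
  [41, 45, 5, 41, -29, -38, -1, -35, -18] -> [41, 45, 41] -> [287, 315, 287] -> 287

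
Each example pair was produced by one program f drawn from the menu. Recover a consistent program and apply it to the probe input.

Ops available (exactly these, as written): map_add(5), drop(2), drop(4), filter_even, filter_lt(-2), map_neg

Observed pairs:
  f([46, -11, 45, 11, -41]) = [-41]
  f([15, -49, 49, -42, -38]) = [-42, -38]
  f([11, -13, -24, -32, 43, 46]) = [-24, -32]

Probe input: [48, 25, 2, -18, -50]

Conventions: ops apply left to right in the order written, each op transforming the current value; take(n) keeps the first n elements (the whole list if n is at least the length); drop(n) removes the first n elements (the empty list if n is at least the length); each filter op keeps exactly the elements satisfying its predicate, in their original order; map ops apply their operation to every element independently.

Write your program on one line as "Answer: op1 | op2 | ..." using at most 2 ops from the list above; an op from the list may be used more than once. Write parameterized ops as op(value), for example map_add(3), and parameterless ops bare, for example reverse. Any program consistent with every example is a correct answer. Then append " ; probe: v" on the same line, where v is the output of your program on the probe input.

drop(2) | filter_lt(-2) ; probe: [-18, -50]

Check, running the answer program on each example:
  [46, -11, 45, 11, -41] -> [45, 11, -41] -> [-41]
  [15, -49, 49, -42, -38] -> [49, -42, -38] -> [-42, -38]
  [11, -13, -24, -32, 43, 46] -> [-24, -32, 43, 46] -> [-24, -32]
  probe: [48, 25, 2, -18, -50] -> [2, -18, -50] -> [-18, -50]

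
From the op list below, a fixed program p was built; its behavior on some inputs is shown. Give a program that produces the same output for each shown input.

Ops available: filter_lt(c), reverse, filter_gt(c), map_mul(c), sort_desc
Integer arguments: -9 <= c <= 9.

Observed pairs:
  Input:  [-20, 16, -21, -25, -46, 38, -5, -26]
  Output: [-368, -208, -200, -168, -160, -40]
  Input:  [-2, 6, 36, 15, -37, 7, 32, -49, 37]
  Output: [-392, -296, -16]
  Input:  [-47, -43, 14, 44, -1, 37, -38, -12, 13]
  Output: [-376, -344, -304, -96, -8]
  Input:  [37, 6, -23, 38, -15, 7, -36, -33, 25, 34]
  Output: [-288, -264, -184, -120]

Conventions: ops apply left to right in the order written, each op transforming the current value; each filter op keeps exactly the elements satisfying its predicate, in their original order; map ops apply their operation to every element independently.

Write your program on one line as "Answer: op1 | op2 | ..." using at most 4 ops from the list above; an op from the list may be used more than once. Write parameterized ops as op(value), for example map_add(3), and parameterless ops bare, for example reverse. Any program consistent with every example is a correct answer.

map_mul(8) | sort_desc | filter_lt(-7) | reverse

Check, running the answer program on each example:
  [-20, 16, -21, -25, -46, 38, -5, -26] -> [-160, 128, -168, -200, -368, 304, -40, -208] -> [304, 128, -40, -160, -168, -200, -208, -368] -> [-40, -160, -168, -200, -208, -368] -> [-368, -208, -200, -168, -160, -40]
  [-2, 6, 36, 15, -37, 7, 32, -49, 37] -> [-16, 48, 288, 120, -296, 56, 256, -392, 296] -> [296, 288, 256, 120, 56, 48, -16, -296, -392] -> [-16, -296, -392] -> [-392, -296, -16]
  [-47, -43, 14, 44, -1, 37, -38, -12, 13] -> [-376, -344, 112, 352, -8, 296, -304, -96, 104] -> [352, 296, 112, 104, -8, -96, -304, -344, -376] -> [-8, -96, -304, -344, -376] -> [-376, -344, -304, -96, -8]
  [37, 6, -23, 38, -15, 7, -36, -33, 25, 34] -> [296, 48, -184, 304, -120, 56, -288, -264, 200, 272] -> [304, 296, 272, 200, 56, 48, -120, -184, -264, -288] -> [-120, -184, -264, -288] -> [-288, -264, -184, -120]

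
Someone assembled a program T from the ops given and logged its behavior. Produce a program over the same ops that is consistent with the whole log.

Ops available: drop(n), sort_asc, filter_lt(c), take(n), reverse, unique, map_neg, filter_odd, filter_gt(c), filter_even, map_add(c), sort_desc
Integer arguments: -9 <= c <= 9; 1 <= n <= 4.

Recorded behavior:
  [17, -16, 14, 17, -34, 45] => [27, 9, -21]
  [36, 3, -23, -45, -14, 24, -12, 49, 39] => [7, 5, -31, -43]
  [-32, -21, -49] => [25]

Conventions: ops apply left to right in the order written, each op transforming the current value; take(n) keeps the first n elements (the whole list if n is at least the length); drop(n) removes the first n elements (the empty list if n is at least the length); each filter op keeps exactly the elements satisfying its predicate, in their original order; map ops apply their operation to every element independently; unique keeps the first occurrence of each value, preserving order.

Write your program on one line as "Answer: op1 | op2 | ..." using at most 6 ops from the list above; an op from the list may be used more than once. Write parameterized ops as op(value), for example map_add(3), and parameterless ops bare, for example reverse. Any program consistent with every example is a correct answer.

map_neg | map_add(-7) | unique | filter_odd | sort_desc

Check, running the answer program on each example:
  [17, -16, 14, 17, -34, 45] -> [-17, 16, -14, -17, 34, -45] -> [-24, 9, -21, -24, 27, -52] -> [-24, 9, -21, 27, -52] -> [9, -21, 27] -> [27, 9, -21]
  [36, 3, -23, -45, -14, 24, -12, 49, 39] -> [-36, -3, 23, 45, 14, -24, 12, -49, -39] -> [-43, -10, 16, 38, 7, -31, 5, -56, -46] -> [-43, -10, 16, 38, 7, -31, 5, -56, -46] -> [-43, 7, -31, 5] -> [7, 5, -31, -43]
  [-32, -21, -49] -> [32, 21, 49] -> [25, 14, 42] -> [25, 14, 42] -> [25] -> [25]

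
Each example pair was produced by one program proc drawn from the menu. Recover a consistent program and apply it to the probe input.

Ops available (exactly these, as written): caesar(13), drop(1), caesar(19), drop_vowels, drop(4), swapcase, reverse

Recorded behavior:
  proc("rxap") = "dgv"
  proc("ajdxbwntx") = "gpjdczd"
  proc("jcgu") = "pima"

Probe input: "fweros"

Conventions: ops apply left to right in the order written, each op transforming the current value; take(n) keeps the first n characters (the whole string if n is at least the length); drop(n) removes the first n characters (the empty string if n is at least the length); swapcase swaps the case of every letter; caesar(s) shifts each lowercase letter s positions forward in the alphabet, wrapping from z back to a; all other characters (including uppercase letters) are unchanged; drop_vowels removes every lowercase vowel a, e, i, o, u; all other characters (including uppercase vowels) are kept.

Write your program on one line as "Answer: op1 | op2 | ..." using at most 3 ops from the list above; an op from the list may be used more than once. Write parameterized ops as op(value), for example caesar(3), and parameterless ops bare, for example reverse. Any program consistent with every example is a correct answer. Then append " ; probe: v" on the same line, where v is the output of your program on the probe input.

caesar(13) | drop_vowels | caesar(19) ; probe: "lckuy"

Check, running the answer program on each example:
  "rxap" -> "eknc" -> "knc" -> "dgv"
  "ajdxbwntx" -> "nwqkojagk" -> "nwqkjgk" -> "gpjdczd"
  "jcgu" -> "wpth" -> "wpth" -> "pima"
  probe: "fweros" -> "sjrebf" -> "sjrbf" -> "lckuy"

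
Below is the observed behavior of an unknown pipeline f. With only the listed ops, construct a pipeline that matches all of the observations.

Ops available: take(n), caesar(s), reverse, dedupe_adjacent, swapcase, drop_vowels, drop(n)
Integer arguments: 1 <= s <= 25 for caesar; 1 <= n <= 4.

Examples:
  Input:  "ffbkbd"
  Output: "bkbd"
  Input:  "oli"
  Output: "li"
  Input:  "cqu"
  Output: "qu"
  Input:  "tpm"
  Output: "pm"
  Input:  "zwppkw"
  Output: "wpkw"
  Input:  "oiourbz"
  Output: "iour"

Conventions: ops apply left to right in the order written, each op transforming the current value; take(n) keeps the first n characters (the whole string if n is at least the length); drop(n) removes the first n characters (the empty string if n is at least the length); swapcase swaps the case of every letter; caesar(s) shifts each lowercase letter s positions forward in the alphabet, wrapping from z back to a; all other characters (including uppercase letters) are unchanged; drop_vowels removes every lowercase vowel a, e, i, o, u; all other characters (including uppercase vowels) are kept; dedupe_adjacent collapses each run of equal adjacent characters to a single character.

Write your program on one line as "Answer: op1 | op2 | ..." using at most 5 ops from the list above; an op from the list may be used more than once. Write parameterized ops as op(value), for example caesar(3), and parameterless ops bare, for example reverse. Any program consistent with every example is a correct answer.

dedupe_adjacent | caesar(25) | drop(1) | take(4) | caesar(1)

Check, running the answer program on each example:
  "ffbkbd" -> "fbkbd" -> "eajac" -> "ajac" -> "ajac" -> "bkbd"
  "oli" -> "oli" -> "nkh" -> "kh" -> "kh" -> "li"
  "cqu" -> "cqu" -> "bpt" -> "pt" -> "pt" -> "qu"
  "tpm" -> "tpm" -> "sol" -> "ol" -> "ol" -> "pm"
  "zwppkw" -> "zwpkw" -> "yvojv" -> "vojv" -> "vojv" -> "wpkw"
  "oiourbz" -> "oiourbz" -> "nhntqay" -> "hntqay" -> "hntq" -> "iour"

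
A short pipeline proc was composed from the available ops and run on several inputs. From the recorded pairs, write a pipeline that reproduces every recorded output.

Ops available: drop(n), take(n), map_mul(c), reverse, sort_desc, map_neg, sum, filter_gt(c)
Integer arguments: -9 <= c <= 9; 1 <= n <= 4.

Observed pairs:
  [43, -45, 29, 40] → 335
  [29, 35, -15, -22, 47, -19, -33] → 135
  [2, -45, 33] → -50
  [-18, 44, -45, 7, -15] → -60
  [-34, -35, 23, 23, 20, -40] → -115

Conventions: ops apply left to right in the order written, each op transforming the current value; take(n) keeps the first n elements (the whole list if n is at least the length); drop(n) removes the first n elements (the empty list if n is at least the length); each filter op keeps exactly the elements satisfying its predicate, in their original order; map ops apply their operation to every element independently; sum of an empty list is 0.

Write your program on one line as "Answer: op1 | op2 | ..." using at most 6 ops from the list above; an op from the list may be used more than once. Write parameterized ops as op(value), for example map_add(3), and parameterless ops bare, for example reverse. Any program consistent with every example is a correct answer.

take(4) | map_mul(-5) | sort_desc | map_neg | sum

Check, running the answer program on each example:
  [43, -45, 29, 40] -> [43, -45, 29, 40] -> [-215, 225, -145, -200] -> [225, -145, -200, -215] -> [-225, 145, 200, 215] -> 335
  [29, 35, -15, -22, 47, -19, -33] -> [29, 35, -15, -22] -> [-145, -175, 75, 110] -> [110, 75, -145, -175] -> [-110, -75, 145, 175] -> 135
  [2, -45, 33] -> [2, -45, 33] -> [-10, 225, -165] -> [225, -10, -165] -> [-225, 10, 165] -> -50
  [-18, 44, -45, 7, -15] -> [-18, 44, -45, 7] -> [90, -220, 225, -35] -> [225, 90, -35, -220] -> [-225, -90, 35, 220] -> -60
  [-34, -35, 23, 23, 20, -40] -> [-34, -35, 23, 23] -> [170, 175, -115, -115] -> [175, 170, -115, -115] -> [-175, -170, 115, 115] -> -115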